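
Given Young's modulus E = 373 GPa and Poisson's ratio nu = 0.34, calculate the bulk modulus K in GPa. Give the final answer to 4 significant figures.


K = E / (3*(1-2*nu))
K = 373 / (3*(1-2*0.34))
K = 388.5 GPa


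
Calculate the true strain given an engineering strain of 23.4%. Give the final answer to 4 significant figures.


epsilon_true = ln(1 + epsilon_eng)
epsilon_true = ln(1 + 0.234)
epsilon_true = 0.2103


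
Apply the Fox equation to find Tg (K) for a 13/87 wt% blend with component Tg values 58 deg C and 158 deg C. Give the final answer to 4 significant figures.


1/Tg = w1/Tg1 + w2/Tg2 (in Kelvin)
Tg1 = 331.15 K, Tg2 = 431.15 K
1/Tg = 0.13/331.15 + 0.87/431.15
Tg = 414.9 K


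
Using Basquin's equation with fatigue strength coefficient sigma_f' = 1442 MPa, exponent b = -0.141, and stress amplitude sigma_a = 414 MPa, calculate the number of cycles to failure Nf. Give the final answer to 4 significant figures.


sigma_a = sigma_f' * (2*Nf)^b
2*Nf = (sigma_a / sigma_f')^(1/b)
2*Nf = (414 / 1442)^(1/-0.141)
2*Nf = 6977.87
Nf = 3489 cycles


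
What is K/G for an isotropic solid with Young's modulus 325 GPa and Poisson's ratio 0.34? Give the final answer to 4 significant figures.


G = E / (2*(1+nu))
G = 325 / (2*(1+0.34)) = 121.269 GPa
K = E / (3*(1-2*nu))
K = 325 / (3*(1-2*0.34)) = 338.542 GPa
K/G = 338.542 / 121.269 = 2.792


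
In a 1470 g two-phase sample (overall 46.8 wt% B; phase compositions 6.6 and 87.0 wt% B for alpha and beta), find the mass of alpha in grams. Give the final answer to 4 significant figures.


f_alpha = (C_beta - C0) / (C_beta - C_alpha)
f_alpha = (87.0 - 46.8) / (87.0 - 6.6) = 0.5
m_alpha = f_alpha * m_total = 0.5 * 1470 = 735 g


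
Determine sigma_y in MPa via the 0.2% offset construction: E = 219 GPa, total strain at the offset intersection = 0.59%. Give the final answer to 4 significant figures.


Offset strain = 0.002
Elastic strain at yield = total_strain - offset = 5.9e-03 - 0.002 = 3.9e-03
sigma_y = E * elastic_strain = 219000 * 3.9e-03
sigma_y = 854.1 MPa


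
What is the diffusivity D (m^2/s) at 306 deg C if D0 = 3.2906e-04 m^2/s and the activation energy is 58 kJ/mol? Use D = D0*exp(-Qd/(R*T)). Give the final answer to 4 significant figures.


D = D0 * exp(-Qd / (R*T))
T = 579.15 K
D = 3.2906e-04 * exp(-58e3 / (8.314 * 579.15))
D = 1.932e-09 m^2/s


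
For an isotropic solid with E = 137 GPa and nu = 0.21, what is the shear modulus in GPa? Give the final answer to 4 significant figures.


G = E / (2*(1+nu))
G = 137 / (2*(1+0.21))
G = 56.61 GPa


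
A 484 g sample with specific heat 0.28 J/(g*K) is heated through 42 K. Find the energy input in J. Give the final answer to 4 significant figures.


Q = m * cp * dT
Q = 484 * 0.28 * 42
Q = 5692 J


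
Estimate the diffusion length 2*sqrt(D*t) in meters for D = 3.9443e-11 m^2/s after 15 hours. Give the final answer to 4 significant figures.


t = 15 hr = 54000 s
Diffusion length = 2*sqrt(D*t)
= 2*sqrt(3.9443e-11 * 54000)
= 2.919e-03 m


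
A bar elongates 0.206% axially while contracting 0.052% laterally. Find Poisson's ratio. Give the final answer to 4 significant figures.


nu = -epsilon_lat / epsilon_axial
Lateral strain is contraction (negative), so using magnitudes:
nu = 0.052 / 0.206
nu = 0.2524


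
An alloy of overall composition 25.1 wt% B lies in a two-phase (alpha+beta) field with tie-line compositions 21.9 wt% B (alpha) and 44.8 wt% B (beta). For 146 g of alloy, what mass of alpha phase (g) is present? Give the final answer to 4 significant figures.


f_alpha = (C_beta - C0) / (C_beta - C_alpha)
f_alpha = (44.8 - 25.1) / (44.8 - 21.9) = 0.860262
m_alpha = f_alpha * m_total = 0.860262 * 146 = 125.6 g


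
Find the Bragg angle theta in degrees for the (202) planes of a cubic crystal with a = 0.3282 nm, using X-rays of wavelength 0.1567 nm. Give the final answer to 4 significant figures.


d = a / sqrt(h^2+k^2+l^2)
d = 0.3282 / sqrt(8) = 0.116036 nm
lambda = 2*d*sin(theta)  =>  sin(theta) = lambda / (2*d)
sin(theta) = 0.1567 / (2 * 0.116036) = 0.67522
theta = 42.47 deg


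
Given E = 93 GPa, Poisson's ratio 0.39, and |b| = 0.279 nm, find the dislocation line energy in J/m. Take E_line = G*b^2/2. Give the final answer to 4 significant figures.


Step 1: G = E / (2*(1+nu))
G = 93 / (2*(1+0.39)) = 33.4532 GPa = 3.34532e+10 Pa
Step 2: E_line = G*b^2/2
b = 0.279 nm = 2.79e-10 m
E_line = 0.5 * 3.34532e+10 * (2.79e-10)^2 = 1.302e-09 J/m


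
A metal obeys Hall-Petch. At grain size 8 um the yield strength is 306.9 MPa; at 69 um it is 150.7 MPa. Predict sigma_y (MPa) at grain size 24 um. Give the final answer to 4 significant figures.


sigma_y = sigma0 + k / sqrt(d)
1/sqrt(d1) = 1/sqrt(8e-06) = 353.553;  1/sqrt(d2) = 120.386
k = (sigma1 - sigma2) / (1/sqrt(d1) - 1/sqrt(d2)) = (306.9 - 150.7) / (353.553 - 120.386) = 0.669905 MPa*m^0.5
sigma0 = sigma1 - k/sqrt(d1) = 306.9 - 0.669905*353.553 = 70.053 MPa
sigma_y(d3) = 70.053 + 0.669905 / sqrt(2.4e-05) = 206.8 MPa


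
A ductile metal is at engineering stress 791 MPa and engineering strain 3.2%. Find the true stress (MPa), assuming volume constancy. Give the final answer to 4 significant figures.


sigma_true = sigma_eng * (1 + epsilon_eng)
sigma_true = 791 * (1 + 0.032)
sigma_true = 816.3 MPa


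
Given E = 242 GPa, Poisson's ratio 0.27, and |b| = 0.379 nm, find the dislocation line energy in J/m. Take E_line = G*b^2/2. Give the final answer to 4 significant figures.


Step 1: G = E / (2*(1+nu))
G = 242 / (2*(1+0.27)) = 95.2756 GPa = 9.52756e+10 Pa
Step 2: E_line = G*b^2/2
b = 0.379 nm = 3.79e-10 m
E_line = 0.5 * 9.52756e+10 * (3.79e-10)^2 = 6.843e-09 J/m


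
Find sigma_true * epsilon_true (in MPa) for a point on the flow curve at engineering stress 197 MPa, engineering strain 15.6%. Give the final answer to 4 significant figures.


sigma_true = sigma_eng * (1 + epsilon_eng)
sigma_true = 197 * (1 + 0.156) = 227.732 MPa
epsilon_true = ln(1 + epsilon_eng)
epsilon_true = ln(1 + 0.156) = 0.144966
sigma_true * epsilon_true = 227.732 * 0.144966 = 33.01 MPa


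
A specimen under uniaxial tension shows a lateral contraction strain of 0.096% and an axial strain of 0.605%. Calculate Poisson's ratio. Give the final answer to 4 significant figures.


nu = -epsilon_lat / epsilon_axial
Lateral strain is contraction (negative), so using magnitudes:
nu = 0.096 / 0.605
nu = 0.1587


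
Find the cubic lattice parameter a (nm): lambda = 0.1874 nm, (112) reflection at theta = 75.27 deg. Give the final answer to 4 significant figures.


d = lambda / (2*sin(theta))
d = 0.1874 / (2*sin(75.27 deg))
d = 0.0968841 nm
a = d * sqrt(h^2+k^2+l^2) = 0.0968841 * sqrt(6)
a = 0.2373 nm


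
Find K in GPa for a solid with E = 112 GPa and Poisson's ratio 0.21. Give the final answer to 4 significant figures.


K = E / (3*(1-2*nu))
K = 112 / (3*(1-2*0.21))
K = 64.37 GPa


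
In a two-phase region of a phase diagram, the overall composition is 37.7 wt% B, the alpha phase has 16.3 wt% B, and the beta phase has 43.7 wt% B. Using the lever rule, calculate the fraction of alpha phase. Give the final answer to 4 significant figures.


f_alpha = (C_beta - C0) / (C_beta - C_alpha)
f_alpha = (43.7 - 37.7) / (43.7 - 16.3)
f_alpha = 0.219


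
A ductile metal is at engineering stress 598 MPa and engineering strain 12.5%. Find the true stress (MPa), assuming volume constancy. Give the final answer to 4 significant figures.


sigma_true = sigma_eng * (1 + epsilon_eng)
sigma_true = 598 * (1 + 0.125)
sigma_true = 672.8 MPa


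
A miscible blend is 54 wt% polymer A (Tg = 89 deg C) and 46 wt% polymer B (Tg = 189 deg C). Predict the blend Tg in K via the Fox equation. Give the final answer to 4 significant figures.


1/Tg = w1/Tg1 + w2/Tg2 (in Kelvin)
Tg1 = 362.15 K, Tg2 = 462.15 K
1/Tg = 0.54/362.15 + 0.46/462.15
Tg = 402.2 K


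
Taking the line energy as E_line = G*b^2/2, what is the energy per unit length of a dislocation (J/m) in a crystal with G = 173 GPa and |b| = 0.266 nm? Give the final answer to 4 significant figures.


E = G*b^2/2
b = 0.266 nm = 2.66e-10 m
G = 173 GPa = 1.73e+11 Pa
E = 0.5 * 1.73e+11 * (2.66e-10)^2
E = 6.12e-09 J/m


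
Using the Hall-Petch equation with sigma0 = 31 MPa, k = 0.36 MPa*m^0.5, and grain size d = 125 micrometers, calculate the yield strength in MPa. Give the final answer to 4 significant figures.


sigma_y = sigma0 + k / sqrt(d)
d = 125 um = 1.25e-04 m
sigma_y = 31 + 0.36 / sqrt(1.25e-04)
sigma_y = 63.2 MPa


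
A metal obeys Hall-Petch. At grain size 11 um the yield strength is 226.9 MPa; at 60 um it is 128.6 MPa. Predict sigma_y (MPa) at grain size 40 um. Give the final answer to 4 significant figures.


sigma_y = sigma0 + k / sqrt(d)
1/sqrt(d1) = 1/sqrt(1.1e-05) = 301.511;  1/sqrt(d2) = 129.099
k = (sigma1 - sigma2) / (1/sqrt(d1) - 1/sqrt(d2)) = (226.9 - 128.6) / (301.511 - 129.099) = 0.570146 MPa*m^0.5
sigma0 = sigma1 - k/sqrt(d1) = 226.9 - 0.570146*301.511 = 54.9944 MPa
sigma_y(d3) = 54.9944 + 0.570146 / sqrt(4e-05) = 145.1 MPa


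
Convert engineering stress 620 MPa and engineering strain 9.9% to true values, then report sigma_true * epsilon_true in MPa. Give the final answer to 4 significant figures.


sigma_true = sigma_eng * (1 + epsilon_eng)
sigma_true = 620 * (1 + 0.099) = 681.38 MPa
epsilon_true = ln(1 + epsilon_eng)
epsilon_true = ln(1 + 0.099) = 0.0944007
sigma_true * epsilon_true = 681.38 * 0.0944007 = 64.32 MPa


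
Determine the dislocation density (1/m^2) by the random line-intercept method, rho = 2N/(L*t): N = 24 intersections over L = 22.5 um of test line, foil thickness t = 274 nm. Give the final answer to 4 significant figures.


rho = 2N / (L * t)
L = 22.5 um = 2.25e-05 m, t = 274 nm = 2.74e-07 m
rho = 2 * 24 / (2.25e-05 * 2.74e-07)
rho = 7.786e+12 1/m^2


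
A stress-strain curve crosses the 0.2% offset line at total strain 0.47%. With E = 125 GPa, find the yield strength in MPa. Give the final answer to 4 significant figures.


Offset strain = 0.002
Elastic strain at yield = total_strain - offset = 4.7e-03 - 0.002 = 2.7e-03
sigma_y = E * elastic_strain = 125000 * 2.7e-03
sigma_y = 337.5 MPa


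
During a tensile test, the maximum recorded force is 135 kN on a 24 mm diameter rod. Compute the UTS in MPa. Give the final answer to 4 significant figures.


A0 = pi*(d/2)^2 = pi*(24/2)^2 = 452.389 mm^2
UTS = F_max / A0 = 135*1000 / 452.389
UTS = 298.4 MPa


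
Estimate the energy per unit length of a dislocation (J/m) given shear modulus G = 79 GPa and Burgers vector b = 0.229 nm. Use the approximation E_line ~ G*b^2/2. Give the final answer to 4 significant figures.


E = G*b^2/2
b = 0.229 nm = 2.29e-10 m
G = 79 GPa = 7.9e+10 Pa
E = 0.5 * 7.9e+10 * (2.29e-10)^2
E = 2.071e-09 J/m


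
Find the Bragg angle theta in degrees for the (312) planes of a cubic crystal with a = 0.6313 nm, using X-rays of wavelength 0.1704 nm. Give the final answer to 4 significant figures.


d = a / sqrt(h^2+k^2+l^2)
d = 0.6313 / sqrt(14) = 0.168722 nm
lambda = 2*d*sin(theta)  =>  sin(theta) = lambda / (2*d)
sin(theta) = 0.1704 / (2 * 0.168722) = 0.504973
theta = 30.33 deg


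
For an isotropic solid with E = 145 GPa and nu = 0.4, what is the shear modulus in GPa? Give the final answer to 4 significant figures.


G = E / (2*(1+nu))
G = 145 / (2*(1+0.4))
G = 51.79 GPa


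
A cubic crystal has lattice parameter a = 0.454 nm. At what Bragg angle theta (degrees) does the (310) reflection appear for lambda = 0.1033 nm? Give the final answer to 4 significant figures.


d = a / sqrt(h^2+k^2+l^2)
d = 0.454 / sqrt(10) = 0.143567 nm
lambda = 2*d*sin(theta)  =>  sin(theta) = lambda / (2*d)
sin(theta) = 0.1033 / (2 * 0.143567) = 0.359761
theta = 21.09 deg


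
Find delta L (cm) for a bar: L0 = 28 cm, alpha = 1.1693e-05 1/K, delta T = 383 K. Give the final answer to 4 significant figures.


dL = L0 * alpha * dT
dL = 28 * 1.1693e-05 * 383
dL = 0.1254 cm


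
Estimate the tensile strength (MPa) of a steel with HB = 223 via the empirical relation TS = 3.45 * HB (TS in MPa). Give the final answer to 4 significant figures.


TS (MPa) = 3.45 * HB
TS = 3.45 * 223
TS = 769.4 MPa


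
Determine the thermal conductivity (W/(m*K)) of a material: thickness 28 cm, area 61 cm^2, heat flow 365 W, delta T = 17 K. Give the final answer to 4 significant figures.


k = Q*L / (A*dT)
L = 0.28 m, A = 6.1e-03 m^2
k = 365 * 0.28 / (6.1e-03 * 17)
k = 985.5 W/(m*K)


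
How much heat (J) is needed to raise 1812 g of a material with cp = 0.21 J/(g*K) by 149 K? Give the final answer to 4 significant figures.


Q = m * cp * dT
Q = 1812 * 0.21 * 149
Q = 56700 J


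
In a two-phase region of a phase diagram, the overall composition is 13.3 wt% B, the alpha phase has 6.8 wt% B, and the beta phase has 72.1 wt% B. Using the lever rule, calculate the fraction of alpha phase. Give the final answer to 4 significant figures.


f_alpha = (C_beta - C0) / (C_beta - C_alpha)
f_alpha = (72.1 - 13.3) / (72.1 - 6.8)
f_alpha = 0.9005


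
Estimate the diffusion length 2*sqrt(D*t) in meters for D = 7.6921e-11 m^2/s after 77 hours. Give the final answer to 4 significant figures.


t = 77 hr = 277200 s
Diffusion length = 2*sqrt(D*t)
= 2*sqrt(7.6921e-11 * 277200)
= 9.235e-03 m


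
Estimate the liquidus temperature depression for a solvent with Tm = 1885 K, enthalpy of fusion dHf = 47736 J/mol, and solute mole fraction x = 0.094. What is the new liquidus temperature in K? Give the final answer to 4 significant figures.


dT = R*Tm^2*x / dHf
dT = 8.314 * 1885^2 * 0.094 / 47736
dT = 58.1721 K
T_new = 1885 - 58.1721 = 1827 K


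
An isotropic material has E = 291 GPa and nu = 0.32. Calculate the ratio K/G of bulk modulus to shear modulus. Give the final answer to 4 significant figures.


G = E / (2*(1+nu))
G = 291 / (2*(1+0.32)) = 110.227 GPa
K = E / (3*(1-2*nu))
K = 291 / (3*(1-2*0.32)) = 269.444 GPa
K/G = 269.444 / 110.227 = 2.444


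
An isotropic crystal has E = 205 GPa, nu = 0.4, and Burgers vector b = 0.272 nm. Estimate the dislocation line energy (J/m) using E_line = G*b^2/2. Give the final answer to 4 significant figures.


Step 1: G = E / (2*(1+nu))
G = 205 / (2*(1+0.4)) = 73.2143 GPa = 7.32143e+10 Pa
Step 2: E_line = G*b^2/2
b = 0.272 nm = 2.72e-10 m
E_line = 0.5 * 7.32143e+10 * (2.72e-10)^2 = 2.708e-09 J/m


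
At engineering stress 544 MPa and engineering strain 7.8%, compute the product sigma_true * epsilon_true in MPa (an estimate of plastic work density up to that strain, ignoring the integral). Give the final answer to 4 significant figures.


sigma_true = sigma_eng * (1 + epsilon_eng)
sigma_true = 544 * (1 + 0.078) = 586.432 MPa
epsilon_true = ln(1 + epsilon_eng)
epsilon_true = ln(1 + 0.078) = 0.0751075
sigma_true * epsilon_true = 586.432 * 0.0751075 = 44.05 MPa


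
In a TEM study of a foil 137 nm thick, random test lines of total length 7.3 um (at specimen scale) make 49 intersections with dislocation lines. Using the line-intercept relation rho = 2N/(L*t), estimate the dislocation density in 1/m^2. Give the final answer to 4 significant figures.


rho = 2N / (L * t)
L = 7.3 um = 7.3e-06 m, t = 137 nm = 1.37e-07 m
rho = 2 * 49 / (7.3e-06 * 1.37e-07)
rho = 9.799e+13 1/m^2


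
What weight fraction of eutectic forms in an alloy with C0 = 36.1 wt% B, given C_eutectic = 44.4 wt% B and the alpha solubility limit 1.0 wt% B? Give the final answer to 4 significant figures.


f_primary = (C_e - C0) / (C_e - C_alpha_max)
f_primary = (44.4 - 36.1) / (44.4 - 1.0)
f_primary = 0.191244
f_eutectic = 1 - 0.191244 = 0.8088


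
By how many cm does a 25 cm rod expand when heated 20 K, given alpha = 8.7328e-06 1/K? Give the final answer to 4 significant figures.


dL = L0 * alpha * dT
dL = 25 * 8.7328e-06 * 20
dL = 4.366e-03 cm


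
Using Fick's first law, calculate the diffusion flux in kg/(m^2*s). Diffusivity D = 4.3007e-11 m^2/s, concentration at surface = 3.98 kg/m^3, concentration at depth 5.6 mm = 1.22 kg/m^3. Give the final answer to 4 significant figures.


J = -D * (dC/dx) = D * (C1 - C2) / dx
J = 4.3007e-11 * (3.98 - 1.22) / 5.6e-03
J = 2.12e-08 kg/(m^2*s)


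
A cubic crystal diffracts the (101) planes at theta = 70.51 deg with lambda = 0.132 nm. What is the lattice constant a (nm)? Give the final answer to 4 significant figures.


d = lambda / (2*sin(theta))
d = 0.132 / (2*sin(70.51 deg))
d = 0.0700117 nm
a = d * sqrt(h^2+k^2+l^2) = 0.0700117 * sqrt(2)
a = 0.09901 nm


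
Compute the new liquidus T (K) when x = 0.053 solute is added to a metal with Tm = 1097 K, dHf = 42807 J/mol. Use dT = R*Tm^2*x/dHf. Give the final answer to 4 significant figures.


dT = R*Tm^2*x / dHf
dT = 8.314 * 1097^2 * 0.053 / 42807
dT = 12.3875 K
T_new = 1097 - 12.3875 = 1085 K


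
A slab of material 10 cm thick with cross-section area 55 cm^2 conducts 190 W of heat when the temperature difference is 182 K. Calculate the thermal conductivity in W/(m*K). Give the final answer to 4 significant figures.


k = Q*L / (A*dT)
L = 0.1 m, A = 5.5e-03 m^2
k = 190 * 0.1 / (5.5e-03 * 182)
k = 18.98 W/(m*K)


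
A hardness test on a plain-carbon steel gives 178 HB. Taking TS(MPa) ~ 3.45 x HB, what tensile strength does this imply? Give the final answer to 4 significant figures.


TS (MPa) = 3.45 * HB
TS = 3.45 * 178
TS = 614.1 MPa


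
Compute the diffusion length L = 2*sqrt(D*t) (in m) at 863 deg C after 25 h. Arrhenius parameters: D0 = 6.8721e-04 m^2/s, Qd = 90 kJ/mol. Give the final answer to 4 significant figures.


Step 1: D = D0 * exp(-Qd/(R*T))
T = 1136.15 K
D = 6.8721e-04 * exp(-90e3 / (8.314 * 1136.15)) = 5.0024e-08 m^2/s
Step 2: L = 2*sqrt(D*t)
t = 25 h = 90000 s
L = 2*sqrt(5.0024e-08 * 90000) = 0.1342 m


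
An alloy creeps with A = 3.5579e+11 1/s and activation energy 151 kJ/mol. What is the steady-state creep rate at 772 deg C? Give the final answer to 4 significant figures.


rate = A * exp(-Q / (R*T))
T = 772 + 273.15 = 1045.15 K
rate = 3.5579e+11 * exp(-151e3 / (8.314 * 1045.15))
rate = 10100 1/s


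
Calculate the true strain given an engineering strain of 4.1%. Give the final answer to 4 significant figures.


epsilon_true = ln(1 + epsilon_eng)
epsilon_true = ln(1 + 0.041)
epsilon_true = 0.04018


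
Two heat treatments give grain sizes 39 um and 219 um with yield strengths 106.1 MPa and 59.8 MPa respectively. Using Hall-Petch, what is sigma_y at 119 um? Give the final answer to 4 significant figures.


sigma_y = sigma0 + k / sqrt(d)
1/sqrt(d1) = 1/sqrt(3.9e-05) = 160.128;  1/sqrt(d2) = 67.5737
k = (sigma1 - sigma2) / (1/sqrt(d1) - 1/sqrt(d2)) = (106.1 - 59.8) / (160.128 - 67.5737) = 0.500246 MPa*m^0.5
sigma0 = sigma1 - k/sqrt(d1) = 106.1 - 0.500246*160.128 = 25.9965 MPa
sigma_y(d3) = 25.9965 + 0.500246 / sqrt(1.19e-04) = 71.85 MPa


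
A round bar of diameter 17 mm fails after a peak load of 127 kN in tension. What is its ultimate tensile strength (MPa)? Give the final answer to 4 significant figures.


A0 = pi*(d/2)^2 = pi*(17/2)^2 = 226.98 mm^2
UTS = F_max / A0 = 127*1000 / 226.98
UTS = 559.5 MPa


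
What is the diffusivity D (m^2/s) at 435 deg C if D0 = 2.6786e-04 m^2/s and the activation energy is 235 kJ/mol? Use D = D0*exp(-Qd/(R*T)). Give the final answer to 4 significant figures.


D = D0 * exp(-Qd / (R*T))
T = 708.15 K
D = 2.6786e-04 * exp(-235e3 / (8.314 * 708.15))
D = 1.239e-21 m^2/s


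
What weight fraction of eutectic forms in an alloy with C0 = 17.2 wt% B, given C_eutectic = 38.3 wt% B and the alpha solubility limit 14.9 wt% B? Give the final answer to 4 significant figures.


f_primary = (C_e - C0) / (C_e - C_alpha_max)
f_primary = (38.3 - 17.2) / (38.3 - 14.9)
f_primary = 0.901709
f_eutectic = 1 - 0.901709 = 0.09829


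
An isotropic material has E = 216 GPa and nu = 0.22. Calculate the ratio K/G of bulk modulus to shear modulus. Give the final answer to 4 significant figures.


G = E / (2*(1+nu))
G = 216 / (2*(1+0.22)) = 88.5246 GPa
K = E / (3*(1-2*nu))
K = 216 / (3*(1-2*0.22)) = 128.571 GPa
K/G = 128.571 / 88.5246 = 1.452


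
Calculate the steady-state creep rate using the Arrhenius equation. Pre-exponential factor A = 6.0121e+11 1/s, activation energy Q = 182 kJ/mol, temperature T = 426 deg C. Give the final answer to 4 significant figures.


rate = A * exp(-Q / (R*T))
T = 426 + 273.15 = 699.15 K
rate = 6.0121e+11 * exp(-182e3 / (8.314 * 699.15))
rate = 0.01517 1/s


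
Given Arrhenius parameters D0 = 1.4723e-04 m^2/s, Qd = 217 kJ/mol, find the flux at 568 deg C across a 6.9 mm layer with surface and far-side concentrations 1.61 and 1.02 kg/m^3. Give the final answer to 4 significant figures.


Step 1: D = D0 * exp(-Qd/(R*T))
T = 568 + 273.15 = 841.15 K
D = 1.4723e-04 * exp(-217e3 / (8.314 * 841.15)) = 4.9205e-18 m^2/s
Step 2: J = D * (C1 - C2) / dx
J = 4.9205e-18 * (1.61 - 1.02) / 6.9e-03
J = 4.207e-16 kg/(m^2*s)


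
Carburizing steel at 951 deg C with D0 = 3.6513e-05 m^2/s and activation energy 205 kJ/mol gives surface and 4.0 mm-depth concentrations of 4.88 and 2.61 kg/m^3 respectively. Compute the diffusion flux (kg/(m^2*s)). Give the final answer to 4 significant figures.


Step 1: D = D0 * exp(-Qd/(R*T))
T = 951 + 273.15 = 1224.15 K
D = 3.6513e-05 * exp(-205e3 / (8.314 * 1224.15)) = 6.52762e-14 m^2/s
Step 2: J = D * (C1 - C2) / dx
J = 6.52762e-14 * (4.88 - 2.61) / 4e-03
J = 3.704e-11 kg/(m^2*s)


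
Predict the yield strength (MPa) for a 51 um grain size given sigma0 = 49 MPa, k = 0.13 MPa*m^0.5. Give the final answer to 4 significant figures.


sigma_y = sigma0 + k / sqrt(d)
d = 51 um = 5.1e-05 m
sigma_y = 49 + 0.13 / sqrt(5.1e-05)
sigma_y = 67.2 MPa


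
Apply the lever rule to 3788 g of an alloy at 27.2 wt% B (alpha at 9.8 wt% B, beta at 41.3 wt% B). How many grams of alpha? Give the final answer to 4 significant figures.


f_alpha = (C_beta - C0) / (C_beta - C_alpha)
f_alpha = (41.3 - 27.2) / (41.3 - 9.8) = 0.447619
m_alpha = f_alpha * m_total = 0.447619 * 3788 = 1696 g


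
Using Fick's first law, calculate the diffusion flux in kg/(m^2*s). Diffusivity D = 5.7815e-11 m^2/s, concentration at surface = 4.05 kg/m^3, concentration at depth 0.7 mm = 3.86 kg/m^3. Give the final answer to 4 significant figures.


J = -D * (dC/dx) = D * (C1 - C2) / dx
J = 5.7815e-11 * (4.05 - 3.86) / 7e-04
J = 1.569e-08 kg/(m^2*s)


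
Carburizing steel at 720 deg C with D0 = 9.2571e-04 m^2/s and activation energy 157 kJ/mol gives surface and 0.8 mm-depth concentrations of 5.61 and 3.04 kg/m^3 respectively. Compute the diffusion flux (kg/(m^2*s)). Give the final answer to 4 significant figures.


Step 1: D = D0 * exp(-Qd/(R*T))
T = 720 + 273.15 = 993.15 K
D = 9.2571e-04 * exp(-157e3 / (8.314 * 993.15)) = 5.11417e-12 m^2/s
Step 2: J = D * (C1 - C2) / dx
J = 5.11417e-12 * (5.61 - 3.04) / 8e-04
J = 1.643e-08 kg/(m^2*s)


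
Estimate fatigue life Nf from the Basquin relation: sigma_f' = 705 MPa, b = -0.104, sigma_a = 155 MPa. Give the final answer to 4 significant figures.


sigma_a = sigma_f' * (2*Nf)^b
2*Nf = (sigma_a / sigma_f')^(1/b)
2*Nf = (155 / 705)^(1/-0.104)
2*Nf = 2.11618e+06
Nf = 1.058e+06 cycles


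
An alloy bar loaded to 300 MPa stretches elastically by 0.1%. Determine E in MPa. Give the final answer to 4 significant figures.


E = sigma / epsilon
epsilon = 0.1% = 1e-03
E = 300 / 1e-03
E = 300000 MPa


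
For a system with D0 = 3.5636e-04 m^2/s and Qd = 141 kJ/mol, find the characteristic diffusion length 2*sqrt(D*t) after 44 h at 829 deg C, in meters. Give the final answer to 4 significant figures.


Step 1: D = D0 * exp(-Qd/(R*T))
T = 1102.15 K
D = 3.5636e-04 * exp(-141e3 / (8.314 * 1102.15)) = 7.39908e-11 m^2/s
Step 2: L = 2*sqrt(D*t)
t = 44 h = 158400 s
L = 2*sqrt(7.39908e-11 * 158400) = 6.847e-03 m


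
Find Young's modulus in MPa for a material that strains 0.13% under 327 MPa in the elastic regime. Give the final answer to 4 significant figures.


E = sigma / epsilon
epsilon = 0.13% = 1.3e-03
E = 327 / 1.3e-03
E = 251500 MPa


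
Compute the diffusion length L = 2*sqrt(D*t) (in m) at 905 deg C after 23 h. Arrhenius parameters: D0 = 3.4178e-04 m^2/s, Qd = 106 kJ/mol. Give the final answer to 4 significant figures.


Step 1: D = D0 * exp(-Qd/(R*T))
T = 1178.15 K
D = 3.4178e-04 * exp(-106e3 / (8.314 * 1178.15)) = 6.82252e-09 m^2/s
Step 2: L = 2*sqrt(D*t)
t = 23 h = 82800 s
L = 2*sqrt(6.82252e-09 * 82800) = 0.04754 m


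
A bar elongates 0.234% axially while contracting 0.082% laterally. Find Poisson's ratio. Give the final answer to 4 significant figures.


nu = -epsilon_lat / epsilon_axial
Lateral strain is contraction (negative), so using magnitudes:
nu = 0.082 / 0.234
nu = 0.3504


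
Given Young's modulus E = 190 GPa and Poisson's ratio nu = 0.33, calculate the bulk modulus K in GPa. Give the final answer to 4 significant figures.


K = E / (3*(1-2*nu))
K = 190 / (3*(1-2*0.33))
K = 186.3 GPa


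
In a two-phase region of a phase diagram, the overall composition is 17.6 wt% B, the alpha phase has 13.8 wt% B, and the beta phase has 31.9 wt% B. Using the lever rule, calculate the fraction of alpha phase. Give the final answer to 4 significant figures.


f_alpha = (C_beta - C0) / (C_beta - C_alpha)
f_alpha = (31.9 - 17.6) / (31.9 - 13.8)
f_alpha = 0.7901


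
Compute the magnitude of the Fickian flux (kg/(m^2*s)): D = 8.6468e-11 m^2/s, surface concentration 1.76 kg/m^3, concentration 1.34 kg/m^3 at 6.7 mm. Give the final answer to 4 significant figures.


J = -D * (dC/dx) = D * (C1 - C2) / dx
J = 8.6468e-11 * (1.76 - 1.34) / 6.7e-03
J = 5.42e-09 kg/(m^2*s)


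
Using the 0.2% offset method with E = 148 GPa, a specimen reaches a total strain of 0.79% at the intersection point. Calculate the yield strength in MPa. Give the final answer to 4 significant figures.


Offset strain = 0.002
Elastic strain at yield = total_strain - offset = 7.9e-03 - 0.002 = 5.9e-03
sigma_y = E * elastic_strain = 148000 * 5.9e-03
sigma_y = 873.2 MPa


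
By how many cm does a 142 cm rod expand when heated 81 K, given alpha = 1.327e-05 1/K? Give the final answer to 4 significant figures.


dL = L0 * alpha * dT
dL = 142 * 1.327e-05 * 81
dL = 0.1526 cm


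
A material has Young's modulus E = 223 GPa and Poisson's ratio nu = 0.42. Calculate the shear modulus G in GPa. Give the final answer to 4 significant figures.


G = E / (2*(1+nu))
G = 223 / (2*(1+0.42))
G = 78.52 GPa


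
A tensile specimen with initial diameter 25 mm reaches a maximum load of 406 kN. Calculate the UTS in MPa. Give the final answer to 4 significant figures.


A0 = pi*(d/2)^2 = pi*(25/2)^2 = 490.874 mm^2
UTS = F_max / A0 = 406*1000 / 490.874
UTS = 827.1 MPa


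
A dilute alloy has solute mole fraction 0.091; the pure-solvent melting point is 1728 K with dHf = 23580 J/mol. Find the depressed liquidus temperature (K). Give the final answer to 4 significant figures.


dT = R*Tm^2*x / dHf
dT = 8.314 * 1728^2 * 0.091 / 23580
dT = 95.8065 K
T_new = 1728 - 95.8065 = 1632 K


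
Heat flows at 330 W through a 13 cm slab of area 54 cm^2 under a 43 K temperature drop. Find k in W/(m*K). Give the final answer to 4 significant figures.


k = Q*L / (A*dT)
L = 0.13 m, A = 5.4e-03 m^2
k = 330 * 0.13 / (5.4e-03 * 43)
k = 184.8 W/(m*K)


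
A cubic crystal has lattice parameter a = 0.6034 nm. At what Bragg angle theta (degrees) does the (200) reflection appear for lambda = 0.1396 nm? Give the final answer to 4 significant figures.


d = a / sqrt(h^2+k^2+l^2)
d = 0.6034 / sqrt(4) = 0.3017 nm
lambda = 2*d*sin(theta)  =>  sin(theta) = lambda / (2*d)
sin(theta) = 0.1396 / (2 * 0.3017) = 0.231356
theta = 13.38 deg


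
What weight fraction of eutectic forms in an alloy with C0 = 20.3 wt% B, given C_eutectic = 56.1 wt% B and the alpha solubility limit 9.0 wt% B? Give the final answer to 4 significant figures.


f_primary = (C_e - C0) / (C_e - C_alpha_max)
f_primary = (56.1 - 20.3) / (56.1 - 9.0)
f_primary = 0.760085
f_eutectic = 1 - 0.760085 = 0.2399


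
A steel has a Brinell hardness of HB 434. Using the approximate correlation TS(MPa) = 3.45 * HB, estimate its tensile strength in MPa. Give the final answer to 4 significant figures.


TS (MPa) = 3.45 * HB
TS = 3.45 * 434
TS = 1497 MPa


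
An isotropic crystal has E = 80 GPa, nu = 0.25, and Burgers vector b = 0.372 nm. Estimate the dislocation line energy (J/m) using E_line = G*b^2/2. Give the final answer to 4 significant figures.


Step 1: G = E / (2*(1+nu))
G = 80 / (2*(1+0.25)) = 32 GPa = 3.2e+10 Pa
Step 2: E_line = G*b^2/2
b = 0.372 nm = 3.72e-10 m
E_line = 0.5 * 3.2e+10 * (3.72e-10)^2 = 2.214e-09 J/m


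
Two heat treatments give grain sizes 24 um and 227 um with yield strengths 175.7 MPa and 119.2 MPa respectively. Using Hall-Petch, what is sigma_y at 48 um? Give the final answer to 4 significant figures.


sigma_y = sigma0 + k / sqrt(d)
1/sqrt(d1) = 1/sqrt(2.4e-05) = 204.124;  1/sqrt(d2) = 66.3723
k = (sigma1 - sigma2) / (1/sqrt(d1) - 1/sqrt(d2)) = (175.7 - 119.2) / (204.124 - 66.3723) = 0.410158 MPa*m^0.5
sigma0 = sigma1 - k/sqrt(d1) = 175.7 - 0.410158*204.124 = 91.9769 MPa
sigma_y(d3) = 91.9769 + 0.410158 / sqrt(4.8e-05) = 151.2 MPa


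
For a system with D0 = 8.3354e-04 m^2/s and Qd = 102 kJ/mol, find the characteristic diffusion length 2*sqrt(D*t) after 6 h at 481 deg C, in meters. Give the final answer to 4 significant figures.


Step 1: D = D0 * exp(-Qd/(R*T))
T = 754.15 K
D = 8.3354e-04 * exp(-102e3 / (8.314 * 754.15)) = 7.1755e-11 m^2/s
Step 2: L = 2*sqrt(D*t)
t = 6 h = 21600 s
L = 2*sqrt(7.1755e-11 * 21600) = 2.49e-03 m


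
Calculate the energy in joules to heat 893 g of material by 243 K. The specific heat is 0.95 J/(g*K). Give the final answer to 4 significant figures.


Q = m * cp * dT
Q = 893 * 0.95 * 243
Q = 206100 J


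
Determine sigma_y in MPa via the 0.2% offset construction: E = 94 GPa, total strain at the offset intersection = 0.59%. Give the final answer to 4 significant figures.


Offset strain = 0.002
Elastic strain at yield = total_strain - offset = 5.9e-03 - 0.002 = 3.9e-03
sigma_y = E * elastic_strain = 94000 * 3.9e-03
sigma_y = 366.6 MPa


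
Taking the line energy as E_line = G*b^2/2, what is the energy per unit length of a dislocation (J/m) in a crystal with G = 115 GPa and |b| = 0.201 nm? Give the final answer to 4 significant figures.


E = G*b^2/2
b = 0.201 nm = 2.01e-10 m
G = 115 GPa = 1.15e+11 Pa
E = 0.5 * 1.15e+11 * (2.01e-10)^2
E = 2.323e-09 J/m


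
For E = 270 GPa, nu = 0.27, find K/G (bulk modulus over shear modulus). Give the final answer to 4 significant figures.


G = E / (2*(1+nu))
G = 270 / (2*(1+0.27)) = 106.299 GPa
K = E / (3*(1-2*nu))
K = 270 / (3*(1-2*0.27)) = 195.652 GPa
K/G = 195.652 / 106.299 = 1.841


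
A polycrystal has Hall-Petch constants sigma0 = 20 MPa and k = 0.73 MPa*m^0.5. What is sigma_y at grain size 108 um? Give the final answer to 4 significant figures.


sigma_y = sigma0 + k / sqrt(d)
d = 108 um = 1.08e-04 m
sigma_y = 20 + 0.73 / sqrt(1.08e-04)
sigma_y = 90.24 MPa


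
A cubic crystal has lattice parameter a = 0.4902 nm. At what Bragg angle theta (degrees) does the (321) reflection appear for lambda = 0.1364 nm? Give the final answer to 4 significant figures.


d = a / sqrt(h^2+k^2+l^2)
d = 0.4902 / sqrt(14) = 0.131011 nm
lambda = 2*d*sin(theta)  =>  sin(theta) = lambda / (2*d)
sin(theta) = 0.1364 / (2 * 0.131011) = 0.520565
theta = 31.37 deg


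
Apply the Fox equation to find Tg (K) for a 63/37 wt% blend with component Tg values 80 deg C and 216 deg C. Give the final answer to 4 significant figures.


1/Tg = w1/Tg1 + w2/Tg2 (in Kelvin)
Tg1 = 353.15 K, Tg2 = 489.15 K
1/Tg = 0.63/353.15 + 0.37/489.15
Tg = 393.6 K


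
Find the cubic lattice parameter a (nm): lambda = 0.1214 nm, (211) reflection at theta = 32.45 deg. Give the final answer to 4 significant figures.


d = lambda / (2*sin(theta))
d = 0.1214 / (2*sin(32.45 deg))
d = 0.113127 nm
a = d * sqrt(h^2+k^2+l^2) = 0.113127 * sqrt(6)
a = 0.2771 nm


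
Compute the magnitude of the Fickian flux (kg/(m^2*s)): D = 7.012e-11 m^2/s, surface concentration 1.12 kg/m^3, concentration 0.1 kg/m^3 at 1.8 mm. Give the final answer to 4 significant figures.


J = -D * (dC/dx) = D * (C1 - C2) / dx
J = 7.012e-11 * (1.12 - 0.1) / 1.8e-03
J = 3.973e-08 kg/(m^2*s)


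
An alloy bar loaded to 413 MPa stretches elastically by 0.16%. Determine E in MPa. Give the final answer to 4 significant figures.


E = sigma / epsilon
epsilon = 0.16% = 1.6e-03
E = 413 / 1.6e-03
E = 258100 MPa


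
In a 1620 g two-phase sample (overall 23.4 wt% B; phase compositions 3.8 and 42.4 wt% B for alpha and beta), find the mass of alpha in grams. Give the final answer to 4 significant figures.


f_alpha = (C_beta - C0) / (C_beta - C_alpha)
f_alpha = (42.4 - 23.4) / (42.4 - 3.8) = 0.492228
m_alpha = f_alpha * m_total = 0.492228 * 1620 = 797.4 g


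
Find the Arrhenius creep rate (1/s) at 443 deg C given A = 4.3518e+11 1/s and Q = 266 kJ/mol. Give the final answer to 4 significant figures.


rate = A * exp(-Q / (R*T))
T = 443 + 273.15 = 716.15 K
rate = 4.3518e+11 * exp(-266e3 / (8.314 * 716.15))
rate = 1.724e-08 1/s


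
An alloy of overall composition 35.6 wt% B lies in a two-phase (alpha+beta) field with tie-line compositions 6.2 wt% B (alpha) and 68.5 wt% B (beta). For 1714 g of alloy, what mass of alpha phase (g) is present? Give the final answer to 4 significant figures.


f_alpha = (C_beta - C0) / (C_beta - C_alpha)
f_alpha = (68.5 - 35.6) / (68.5 - 6.2) = 0.52809
m_alpha = f_alpha * m_total = 0.52809 * 1714 = 905.1 g


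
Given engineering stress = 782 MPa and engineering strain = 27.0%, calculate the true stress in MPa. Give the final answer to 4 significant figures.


sigma_true = sigma_eng * (1 + epsilon_eng)
sigma_true = 782 * (1 + 0.27)
sigma_true = 993.1 MPa


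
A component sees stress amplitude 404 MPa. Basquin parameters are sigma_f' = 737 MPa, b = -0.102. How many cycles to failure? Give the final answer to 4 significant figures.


sigma_a = sigma_f' * (2*Nf)^b
2*Nf = (sigma_a / sigma_f')^(1/b)
2*Nf = (404 / 737)^(1/-0.102)
2*Nf = 362.8
Nf = 181.4 cycles


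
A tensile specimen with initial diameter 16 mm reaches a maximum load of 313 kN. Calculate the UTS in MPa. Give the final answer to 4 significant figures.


A0 = pi*(d/2)^2 = pi*(16/2)^2 = 201.062 mm^2
UTS = F_max / A0 = 313*1000 / 201.062
UTS = 1557 MPa


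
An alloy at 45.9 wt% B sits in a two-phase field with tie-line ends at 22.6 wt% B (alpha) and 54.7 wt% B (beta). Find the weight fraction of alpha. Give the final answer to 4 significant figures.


f_alpha = (C_beta - C0) / (C_beta - C_alpha)
f_alpha = (54.7 - 45.9) / (54.7 - 22.6)
f_alpha = 0.2741


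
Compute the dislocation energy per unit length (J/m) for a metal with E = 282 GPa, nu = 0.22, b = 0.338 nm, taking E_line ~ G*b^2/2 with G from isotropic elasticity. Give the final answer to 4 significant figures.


Step 1: G = E / (2*(1+nu))
G = 282 / (2*(1+0.22)) = 115.574 GPa = 1.15574e+11 Pa
Step 2: E_line = G*b^2/2
b = 0.338 nm = 3.38e-10 m
E_line = 0.5 * 1.15574e+11 * (3.38e-10)^2 = 6.602e-09 J/m


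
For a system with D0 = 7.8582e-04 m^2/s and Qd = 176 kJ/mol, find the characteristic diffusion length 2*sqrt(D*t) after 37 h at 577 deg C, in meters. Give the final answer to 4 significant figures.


Step 1: D = D0 * exp(-Qd/(R*T))
T = 850.15 K
D = 7.8582e-04 * exp(-176e3 / (8.314 * 850.15)) = 1.20558e-14 m^2/s
Step 2: L = 2*sqrt(D*t)
t = 37 h = 133200 s
L = 2*sqrt(1.20558e-14 * 133200) = 8.015e-05 m


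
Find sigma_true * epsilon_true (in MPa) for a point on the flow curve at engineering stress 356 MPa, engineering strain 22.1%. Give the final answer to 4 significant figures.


sigma_true = sigma_eng * (1 + epsilon_eng)
sigma_true = 356 * (1 + 0.221) = 434.676 MPa
epsilon_true = ln(1 + epsilon_eng)
epsilon_true = ln(1 + 0.221) = 0.19967
sigma_true * epsilon_true = 434.676 * 0.19967 = 86.79 MPa


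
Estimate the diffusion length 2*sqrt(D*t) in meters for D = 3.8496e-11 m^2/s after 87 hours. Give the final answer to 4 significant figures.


t = 87 hr = 313200 s
Diffusion length = 2*sqrt(D*t)
= 2*sqrt(3.8496e-11 * 313200)
= 6.945e-03 m


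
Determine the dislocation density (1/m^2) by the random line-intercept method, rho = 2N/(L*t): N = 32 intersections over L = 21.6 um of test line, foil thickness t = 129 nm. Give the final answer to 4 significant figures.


rho = 2N / (L * t)
L = 21.6 um = 2.16e-05 m, t = 129 nm = 1.29e-07 m
rho = 2 * 32 / (2.16e-05 * 1.29e-07)
rho = 2.297e+13 1/m^2


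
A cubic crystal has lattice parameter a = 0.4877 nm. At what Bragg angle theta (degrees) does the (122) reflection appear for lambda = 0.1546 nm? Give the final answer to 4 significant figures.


d = a / sqrt(h^2+k^2+l^2)
d = 0.4877 / sqrt(9) = 0.162567 nm
lambda = 2*d*sin(theta)  =>  sin(theta) = lambda / (2*d)
sin(theta) = 0.1546 / (2 * 0.162567) = 0.475497
theta = 28.39 deg


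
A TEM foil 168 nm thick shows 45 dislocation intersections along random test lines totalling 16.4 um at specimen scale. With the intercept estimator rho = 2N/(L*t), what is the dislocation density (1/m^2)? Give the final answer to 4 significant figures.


rho = 2N / (L * t)
L = 16.4 um = 1.64e-05 m, t = 168 nm = 1.68e-07 m
rho = 2 * 45 / (1.64e-05 * 1.68e-07)
rho = 3.267e+13 1/m^2


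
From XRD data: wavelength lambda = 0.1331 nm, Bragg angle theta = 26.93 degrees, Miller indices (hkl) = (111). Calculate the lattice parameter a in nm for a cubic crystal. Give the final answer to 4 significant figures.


d = lambda / (2*sin(theta))
d = 0.1331 / (2*sin(26.93 deg))
d = 0.146941 nm
a = d * sqrt(h^2+k^2+l^2) = 0.146941 * sqrt(3)
a = 0.2545 nm


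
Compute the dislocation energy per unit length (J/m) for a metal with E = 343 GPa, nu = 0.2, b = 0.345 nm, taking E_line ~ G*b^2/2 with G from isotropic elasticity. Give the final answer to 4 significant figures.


Step 1: G = E / (2*(1+nu))
G = 343 / (2*(1+0.2)) = 142.917 GPa = 1.42917e+11 Pa
Step 2: E_line = G*b^2/2
b = 0.345 nm = 3.45e-10 m
E_line = 0.5 * 1.42917e+11 * (3.45e-10)^2 = 8.505e-09 J/m


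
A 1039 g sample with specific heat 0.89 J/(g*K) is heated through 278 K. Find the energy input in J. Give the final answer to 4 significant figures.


Q = m * cp * dT
Q = 1039 * 0.89 * 278
Q = 257100 J


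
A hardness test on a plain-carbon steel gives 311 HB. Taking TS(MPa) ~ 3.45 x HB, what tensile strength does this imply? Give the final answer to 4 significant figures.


TS (MPa) = 3.45 * HB
TS = 3.45 * 311
TS = 1073 MPa


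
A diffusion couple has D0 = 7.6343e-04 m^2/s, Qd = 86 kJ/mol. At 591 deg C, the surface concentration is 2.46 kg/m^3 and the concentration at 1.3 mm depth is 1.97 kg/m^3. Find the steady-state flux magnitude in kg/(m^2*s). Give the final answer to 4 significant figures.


Step 1: D = D0 * exp(-Qd/(R*T))
T = 591 + 273.15 = 864.15 K
D = 7.6343e-04 * exp(-86e3 / (8.314 * 864.15)) = 4.83284e-09 m^2/s
Step 2: J = D * (C1 - C2) / dx
J = 4.83284e-09 * (2.46 - 1.97) / 1.3e-03
J = 1.822e-06 kg/(m^2*s)


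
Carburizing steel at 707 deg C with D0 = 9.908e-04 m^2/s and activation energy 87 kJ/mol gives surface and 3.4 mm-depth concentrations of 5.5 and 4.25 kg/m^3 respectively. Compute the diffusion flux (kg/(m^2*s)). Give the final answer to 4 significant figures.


Step 1: D = D0 * exp(-Qd/(R*T))
T = 707 + 273.15 = 980.15 K
D = 9.908e-04 * exp(-87e3 / (8.314 * 980.15)) = 2.28755e-08 m^2/s
Step 2: J = D * (C1 - C2) / dx
J = 2.28755e-08 * (5.5 - 4.25) / 3.4e-03
J = 8.41e-06 kg/(m^2*s)


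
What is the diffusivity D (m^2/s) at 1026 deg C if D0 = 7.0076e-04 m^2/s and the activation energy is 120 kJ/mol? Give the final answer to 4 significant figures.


D = D0 * exp(-Qd / (R*T))
T = 1299.15 K
D = 7.0076e-04 * exp(-120e3 / (8.314 * 1299.15))
D = 1.049e-08 m^2/s


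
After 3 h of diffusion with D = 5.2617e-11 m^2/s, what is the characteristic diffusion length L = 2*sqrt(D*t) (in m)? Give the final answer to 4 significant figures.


t = 3 hr = 10800 s
Diffusion length = 2*sqrt(D*t)
= 2*sqrt(5.2617e-11 * 10800)
= 1.508e-03 m
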